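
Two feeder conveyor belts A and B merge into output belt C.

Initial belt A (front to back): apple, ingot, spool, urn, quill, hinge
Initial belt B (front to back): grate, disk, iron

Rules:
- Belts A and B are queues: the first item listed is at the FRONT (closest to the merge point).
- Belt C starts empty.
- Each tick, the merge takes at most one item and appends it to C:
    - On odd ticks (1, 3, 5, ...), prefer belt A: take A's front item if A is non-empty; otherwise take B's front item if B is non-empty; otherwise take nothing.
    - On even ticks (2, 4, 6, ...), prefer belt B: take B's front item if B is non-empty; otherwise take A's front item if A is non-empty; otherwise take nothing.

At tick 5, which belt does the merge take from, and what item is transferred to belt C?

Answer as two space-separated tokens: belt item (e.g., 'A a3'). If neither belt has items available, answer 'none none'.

Answer: A spool

Derivation:
Tick 1: prefer A, take apple from A; A=[ingot,spool,urn,quill,hinge] B=[grate,disk,iron] C=[apple]
Tick 2: prefer B, take grate from B; A=[ingot,spool,urn,quill,hinge] B=[disk,iron] C=[apple,grate]
Tick 3: prefer A, take ingot from A; A=[spool,urn,quill,hinge] B=[disk,iron] C=[apple,grate,ingot]
Tick 4: prefer B, take disk from B; A=[spool,urn,quill,hinge] B=[iron] C=[apple,grate,ingot,disk]
Tick 5: prefer A, take spool from A; A=[urn,quill,hinge] B=[iron] C=[apple,grate,ingot,disk,spool]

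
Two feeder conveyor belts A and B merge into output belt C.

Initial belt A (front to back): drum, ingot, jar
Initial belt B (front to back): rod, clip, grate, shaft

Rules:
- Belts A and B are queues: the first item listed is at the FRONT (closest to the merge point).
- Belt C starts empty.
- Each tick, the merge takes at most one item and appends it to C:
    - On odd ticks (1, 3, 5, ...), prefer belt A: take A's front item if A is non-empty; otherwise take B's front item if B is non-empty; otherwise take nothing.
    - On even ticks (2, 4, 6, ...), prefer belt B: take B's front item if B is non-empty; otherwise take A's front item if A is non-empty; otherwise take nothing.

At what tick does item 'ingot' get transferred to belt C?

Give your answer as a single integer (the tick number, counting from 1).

Tick 1: prefer A, take drum from A; A=[ingot,jar] B=[rod,clip,grate,shaft] C=[drum]
Tick 2: prefer B, take rod from B; A=[ingot,jar] B=[clip,grate,shaft] C=[drum,rod]
Tick 3: prefer A, take ingot from A; A=[jar] B=[clip,grate,shaft] C=[drum,rod,ingot]

Answer: 3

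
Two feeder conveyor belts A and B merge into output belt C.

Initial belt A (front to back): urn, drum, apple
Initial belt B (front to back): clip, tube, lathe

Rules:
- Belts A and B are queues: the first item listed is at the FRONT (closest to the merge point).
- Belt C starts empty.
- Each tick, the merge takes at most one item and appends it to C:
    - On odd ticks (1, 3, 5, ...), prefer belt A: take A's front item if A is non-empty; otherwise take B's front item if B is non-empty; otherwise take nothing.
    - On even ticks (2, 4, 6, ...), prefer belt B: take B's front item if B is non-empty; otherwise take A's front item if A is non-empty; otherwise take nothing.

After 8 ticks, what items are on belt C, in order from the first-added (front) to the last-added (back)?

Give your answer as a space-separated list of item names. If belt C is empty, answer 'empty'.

Tick 1: prefer A, take urn from A; A=[drum,apple] B=[clip,tube,lathe] C=[urn]
Tick 2: prefer B, take clip from B; A=[drum,apple] B=[tube,lathe] C=[urn,clip]
Tick 3: prefer A, take drum from A; A=[apple] B=[tube,lathe] C=[urn,clip,drum]
Tick 4: prefer B, take tube from B; A=[apple] B=[lathe] C=[urn,clip,drum,tube]
Tick 5: prefer A, take apple from A; A=[-] B=[lathe] C=[urn,clip,drum,tube,apple]
Tick 6: prefer B, take lathe from B; A=[-] B=[-] C=[urn,clip,drum,tube,apple,lathe]
Tick 7: prefer A, both empty, nothing taken; A=[-] B=[-] C=[urn,clip,drum,tube,apple,lathe]
Tick 8: prefer B, both empty, nothing taken; A=[-] B=[-] C=[urn,clip,drum,tube,apple,lathe]

Answer: urn clip drum tube apple lathe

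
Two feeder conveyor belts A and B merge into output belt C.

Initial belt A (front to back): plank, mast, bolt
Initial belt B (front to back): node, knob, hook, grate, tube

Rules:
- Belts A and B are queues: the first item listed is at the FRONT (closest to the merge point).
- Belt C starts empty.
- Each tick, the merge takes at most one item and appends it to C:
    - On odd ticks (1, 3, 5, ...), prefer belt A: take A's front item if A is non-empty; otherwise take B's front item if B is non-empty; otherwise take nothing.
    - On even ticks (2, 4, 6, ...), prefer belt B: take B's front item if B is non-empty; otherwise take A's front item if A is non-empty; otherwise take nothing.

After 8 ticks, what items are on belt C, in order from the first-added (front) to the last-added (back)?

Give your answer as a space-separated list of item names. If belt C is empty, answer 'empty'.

Answer: plank node mast knob bolt hook grate tube

Derivation:
Tick 1: prefer A, take plank from A; A=[mast,bolt] B=[node,knob,hook,grate,tube] C=[plank]
Tick 2: prefer B, take node from B; A=[mast,bolt] B=[knob,hook,grate,tube] C=[plank,node]
Tick 3: prefer A, take mast from A; A=[bolt] B=[knob,hook,grate,tube] C=[plank,node,mast]
Tick 4: prefer B, take knob from B; A=[bolt] B=[hook,grate,tube] C=[plank,node,mast,knob]
Tick 5: prefer A, take bolt from A; A=[-] B=[hook,grate,tube] C=[plank,node,mast,knob,bolt]
Tick 6: prefer B, take hook from B; A=[-] B=[grate,tube] C=[plank,node,mast,knob,bolt,hook]
Tick 7: prefer A, take grate from B; A=[-] B=[tube] C=[plank,node,mast,knob,bolt,hook,grate]
Tick 8: prefer B, take tube from B; A=[-] B=[-] C=[plank,node,mast,knob,bolt,hook,grate,tube]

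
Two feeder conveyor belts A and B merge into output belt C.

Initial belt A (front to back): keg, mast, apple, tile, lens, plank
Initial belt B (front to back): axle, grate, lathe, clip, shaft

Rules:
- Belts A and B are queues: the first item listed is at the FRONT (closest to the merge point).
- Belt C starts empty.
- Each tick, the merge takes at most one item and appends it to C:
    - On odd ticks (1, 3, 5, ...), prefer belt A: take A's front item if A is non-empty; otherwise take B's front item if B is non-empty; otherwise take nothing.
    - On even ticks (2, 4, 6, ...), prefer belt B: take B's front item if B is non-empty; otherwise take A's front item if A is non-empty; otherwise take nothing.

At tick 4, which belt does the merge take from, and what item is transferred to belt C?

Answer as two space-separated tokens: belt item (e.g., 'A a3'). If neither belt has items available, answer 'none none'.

Answer: B grate

Derivation:
Tick 1: prefer A, take keg from A; A=[mast,apple,tile,lens,plank] B=[axle,grate,lathe,clip,shaft] C=[keg]
Tick 2: prefer B, take axle from B; A=[mast,apple,tile,lens,plank] B=[grate,lathe,clip,shaft] C=[keg,axle]
Tick 3: prefer A, take mast from A; A=[apple,tile,lens,plank] B=[grate,lathe,clip,shaft] C=[keg,axle,mast]
Tick 4: prefer B, take grate from B; A=[apple,tile,lens,plank] B=[lathe,clip,shaft] C=[keg,axle,mast,grate]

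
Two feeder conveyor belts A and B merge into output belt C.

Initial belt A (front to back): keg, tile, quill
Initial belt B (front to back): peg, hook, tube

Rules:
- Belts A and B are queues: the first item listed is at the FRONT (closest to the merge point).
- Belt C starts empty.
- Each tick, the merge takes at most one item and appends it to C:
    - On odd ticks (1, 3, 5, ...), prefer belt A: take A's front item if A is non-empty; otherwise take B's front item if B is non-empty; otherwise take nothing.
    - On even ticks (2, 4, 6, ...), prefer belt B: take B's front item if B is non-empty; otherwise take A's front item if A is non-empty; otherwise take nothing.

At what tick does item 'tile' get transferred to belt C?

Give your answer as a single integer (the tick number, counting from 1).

Answer: 3

Derivation:
Tick 1: prefer A, take keg from A; A=[tile,quill] B=[peg,hook,tube] C=[keg]
Tick 2: prefer B, take peg from B; A=[tile,quill] B=[hook,tube] C=[keg,peg]
Tick 3: prefer A, take tile from A; A=[quill] B=[hook,tube] C=[keg,peg,tile]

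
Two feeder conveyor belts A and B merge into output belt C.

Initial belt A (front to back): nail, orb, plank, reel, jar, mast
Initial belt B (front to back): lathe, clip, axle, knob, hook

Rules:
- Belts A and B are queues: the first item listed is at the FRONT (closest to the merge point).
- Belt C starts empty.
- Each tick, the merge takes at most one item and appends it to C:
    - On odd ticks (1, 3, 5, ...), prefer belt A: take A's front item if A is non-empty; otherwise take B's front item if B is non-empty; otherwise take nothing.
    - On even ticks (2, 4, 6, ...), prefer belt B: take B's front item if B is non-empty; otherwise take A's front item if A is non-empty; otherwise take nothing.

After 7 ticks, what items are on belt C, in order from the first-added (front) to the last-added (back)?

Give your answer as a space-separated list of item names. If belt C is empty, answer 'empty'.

Tick 1: prefer A, take nail from A; A=[orb,plank,reel,jar,mast] B=[lathe,clip,axle,knob,hook] C=[nail]
Tick 2: prefer B, take lathe from B; A=[orb,plank,reel,jar,mast] B=[clip,axle,knob,hook] C=[nail,lathe]
Tick 3: prefer A, take orb from A; A=[plank,reel,jar,mast] B=[clip,axle,knob,hook] C=[nail,lathe,orb]
Tick 4: prefer B, take clip from B; A=[plank,reel,jar,mast] B=[axle,knob,hook] C=[nail,lathe,orb,clip]
Tick 5: prefer A, take plank from A; A=[reel,jar,mast] B=[axle,knob,hook] C=[nail,lathe,orb,clip,plank]
Tick 6: prefer B, take axle from B; A=[reel,jar,mast] B=[knob,hook] C=[nail,lathe,orb,clip,plank,axle]
Tick 7: prefer A, take reel from A; A=[jar,mast] B=[knob,hook] C=[nail,lathe,orb,clip,plank,axle,reel]

Answer: nail lathe orb clip plank axle reel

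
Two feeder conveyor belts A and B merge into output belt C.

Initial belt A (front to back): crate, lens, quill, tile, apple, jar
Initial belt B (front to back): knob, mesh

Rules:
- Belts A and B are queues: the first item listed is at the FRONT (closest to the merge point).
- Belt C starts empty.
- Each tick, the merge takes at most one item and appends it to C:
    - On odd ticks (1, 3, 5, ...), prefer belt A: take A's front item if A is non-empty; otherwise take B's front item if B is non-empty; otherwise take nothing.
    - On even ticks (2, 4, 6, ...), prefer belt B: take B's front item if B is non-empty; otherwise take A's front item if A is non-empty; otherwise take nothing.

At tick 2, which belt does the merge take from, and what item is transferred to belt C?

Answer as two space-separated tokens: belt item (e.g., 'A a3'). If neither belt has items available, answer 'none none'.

Answer: B knob

Derivation:
Tick 1: prefer A, take crate from A; A=[lens,quill,tile,apple,jar] B=[knob,mesh] C=[crate]
Tick 2: prefer B, take knob from B; A=[lens,quill,tile,apple,jar] B=[mesh] C=[crate,knob]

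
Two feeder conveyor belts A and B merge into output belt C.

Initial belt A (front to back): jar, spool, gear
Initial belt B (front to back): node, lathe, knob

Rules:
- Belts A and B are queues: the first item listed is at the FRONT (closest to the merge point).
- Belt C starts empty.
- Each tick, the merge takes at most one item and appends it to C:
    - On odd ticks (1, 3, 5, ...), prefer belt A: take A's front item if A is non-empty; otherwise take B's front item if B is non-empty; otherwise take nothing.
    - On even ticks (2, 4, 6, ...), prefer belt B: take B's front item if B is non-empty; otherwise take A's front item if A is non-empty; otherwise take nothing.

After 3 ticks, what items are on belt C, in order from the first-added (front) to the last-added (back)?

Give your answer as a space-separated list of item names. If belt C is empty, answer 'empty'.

Tick 1: prefer A, take jar from A; A=[spool,gear] B=[node,lathe,knob] C=[jar]
Tick 2: prefer B, take node from B; A=[spool,gear] B=[lathe,knob] C=[jar,node]
Tick 3: prefer A, take spool from A; A=[gear] B=[lathe,knob] C=[jar,node,spool]

Answer: jar node spool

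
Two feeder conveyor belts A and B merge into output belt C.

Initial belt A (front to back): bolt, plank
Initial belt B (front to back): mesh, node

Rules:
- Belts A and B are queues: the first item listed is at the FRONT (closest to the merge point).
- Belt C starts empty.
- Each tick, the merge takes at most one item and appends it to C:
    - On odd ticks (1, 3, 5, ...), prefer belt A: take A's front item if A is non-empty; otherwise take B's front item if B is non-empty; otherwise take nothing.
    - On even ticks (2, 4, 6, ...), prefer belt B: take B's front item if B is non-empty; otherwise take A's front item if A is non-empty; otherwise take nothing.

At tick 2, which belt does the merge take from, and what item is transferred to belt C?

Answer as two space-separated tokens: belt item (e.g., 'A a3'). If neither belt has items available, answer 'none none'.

Answer: B mesh

Derivation:
Tick 1: prefer A, take bolt from A; A=[plank] B=[mesh,node] C=[bolt]
Tick 2: prefer B, take mesh from B; A=[plank] B=[node] C=[bolt,mesh]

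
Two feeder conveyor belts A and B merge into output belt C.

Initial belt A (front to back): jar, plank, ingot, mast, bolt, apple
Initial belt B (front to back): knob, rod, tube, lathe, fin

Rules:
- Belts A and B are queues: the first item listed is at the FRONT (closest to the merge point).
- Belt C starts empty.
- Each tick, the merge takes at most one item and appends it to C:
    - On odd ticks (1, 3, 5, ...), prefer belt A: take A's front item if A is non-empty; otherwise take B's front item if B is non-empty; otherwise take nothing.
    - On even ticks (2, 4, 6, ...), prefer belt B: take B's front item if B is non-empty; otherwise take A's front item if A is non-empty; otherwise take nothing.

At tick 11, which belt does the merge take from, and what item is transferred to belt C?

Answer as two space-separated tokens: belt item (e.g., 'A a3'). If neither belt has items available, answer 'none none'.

Tick 1: prefer A, take jar from A; A=[plank,ingot,mast,bolt,apple] B=[knob,rod,tube,lathe,fin] C=[jar]
Tick 2: prefer B, take knob from B; A=[plank,ingot,mast,bolt,apple] B=[rod,tube,lathe,fin] C=[jar,knob]
Tick 3: prefer A, take plank from A; A=[ingot,mast,bolt,apple] B=[rod,tube,lathe,fin] C=[jar,knob,plank]
Tick 4: prefer B, take rod from B; A=[ingot,mast,bolt,apple] B=[tube,lathe,fin] C=[jar,knob,plank,rod]
Tick 5: prefer A, take ingot from A; A=[mast,bolt,apple] B=[tube,lathe,fin] C=[jar,knob,plank,rod,ingot]
Tick 6: prefer B, take tube from B; A=[mast,bolt,apple] B=[lathe,fin] C=[jar,knob,plank,rod,ingot,tube]
Tick 7: prefer A, take mast from A; A=[bolt,apple] B=[lathe,fin] C=[jar,knob,plank,rod,ingot,tube,mast]
Tick 8: prefer B, take lathe from B; A=[bolt,apple] B=[fin] C=[jar,knob,plank,rod,ingot,tube,mast,lathe]
Tick 9: prefer A, take bolt from A; A=[apple] B=[fin] C=[jar,knob,plank,rod,ingot,tube,mast,lathe,bolt]
Tick 10: prefer B, take fin from B; A=[apple] B=[-] C=[jar,knob,plank,rod,ingot,tube,mast,lathe,bolt,fin]
Tick 11: prefer A, take apple from A; A=[-] B=[-] C=[jar,knob,plank,rod,ingot,tube,mast,lathe,bolt,fin,apple]

Answer: A apple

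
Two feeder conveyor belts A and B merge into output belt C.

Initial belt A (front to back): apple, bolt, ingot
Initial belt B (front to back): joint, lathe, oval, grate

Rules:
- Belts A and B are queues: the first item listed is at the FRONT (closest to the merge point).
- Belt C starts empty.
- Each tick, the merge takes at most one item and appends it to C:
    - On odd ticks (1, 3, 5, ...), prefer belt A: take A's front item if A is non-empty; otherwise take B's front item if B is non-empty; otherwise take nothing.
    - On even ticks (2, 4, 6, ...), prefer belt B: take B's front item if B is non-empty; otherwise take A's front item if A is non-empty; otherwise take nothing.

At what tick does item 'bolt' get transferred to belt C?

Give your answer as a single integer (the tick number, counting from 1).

Tick 1: prefer A, take apple from A; A=[bolt,ingot] B=[joint,lathe,oval,grate] C=[apple]
Tick 2: prefer B, take joint from B; A=[bolt,ingot] B=[lathe,oval,grate] C=[apple,joint]
Tick 3: prefer A, take bolt from A; A=[ingot] B=[lathe,oval,grate] C=[apple,joint,bolt]

Answer: 3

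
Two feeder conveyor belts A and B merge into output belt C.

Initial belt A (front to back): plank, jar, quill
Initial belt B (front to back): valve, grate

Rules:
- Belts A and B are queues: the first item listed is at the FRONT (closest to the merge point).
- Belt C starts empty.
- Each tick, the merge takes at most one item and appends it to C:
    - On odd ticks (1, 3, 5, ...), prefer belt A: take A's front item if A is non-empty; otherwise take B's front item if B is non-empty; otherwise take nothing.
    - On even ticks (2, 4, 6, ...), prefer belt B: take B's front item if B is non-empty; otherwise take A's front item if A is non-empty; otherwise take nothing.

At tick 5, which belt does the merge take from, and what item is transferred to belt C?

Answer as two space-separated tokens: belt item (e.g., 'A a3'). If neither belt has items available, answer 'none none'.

Answer: A quill

Derivation:
Tick 1: prefer A, take plank from A; A=[jar,quill] B=[valve,grate] C=[plank]
Tick 2: prefer B, take valve from B; A=[jar,quill] B=[grate] C=[plank,valve]
Tick 3: prefer A, take jar from A; A=[quill] B=[grate] C=[plank,valve,jar]
Tick 4: prefer B, take grate from B; A=[quill] B=[-] C=[plank,valve,jar,grate]
Tick 5: prefer A, take quill from A; A=[-] B=[-] C=[plank,valve,jar,grate,quill]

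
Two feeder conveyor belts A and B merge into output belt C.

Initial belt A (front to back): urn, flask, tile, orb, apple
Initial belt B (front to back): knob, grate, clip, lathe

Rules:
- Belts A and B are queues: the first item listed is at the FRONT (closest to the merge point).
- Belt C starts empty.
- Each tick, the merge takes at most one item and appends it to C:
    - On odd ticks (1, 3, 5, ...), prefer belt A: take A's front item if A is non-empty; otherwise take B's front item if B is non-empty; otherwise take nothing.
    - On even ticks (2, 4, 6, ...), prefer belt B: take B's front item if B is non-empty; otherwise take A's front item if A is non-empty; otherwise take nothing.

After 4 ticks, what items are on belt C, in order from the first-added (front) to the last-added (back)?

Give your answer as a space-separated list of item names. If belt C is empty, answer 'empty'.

Tick 1: prefer A, take urn from A; A=[flask,tile,orb,apple] B=[knob,grate,clip,lathe] C=[urn]
Tick 2: prefer B, take knob from B; A=[flask,tile,orb,apple] B=[grate,clip,lathe] C=[urn,knob]
Tick 3: prefer A, take flask from A; A=[tile,orb,apple] B=[grate,clip,lathe] C=[urn,knob,flask]
Tick 4: prefer B, take grate from B; A=[tile,orb,apple] B=[clip,lathe] C=[urn,knob,flask,grate]

Answer: urn knob flask grate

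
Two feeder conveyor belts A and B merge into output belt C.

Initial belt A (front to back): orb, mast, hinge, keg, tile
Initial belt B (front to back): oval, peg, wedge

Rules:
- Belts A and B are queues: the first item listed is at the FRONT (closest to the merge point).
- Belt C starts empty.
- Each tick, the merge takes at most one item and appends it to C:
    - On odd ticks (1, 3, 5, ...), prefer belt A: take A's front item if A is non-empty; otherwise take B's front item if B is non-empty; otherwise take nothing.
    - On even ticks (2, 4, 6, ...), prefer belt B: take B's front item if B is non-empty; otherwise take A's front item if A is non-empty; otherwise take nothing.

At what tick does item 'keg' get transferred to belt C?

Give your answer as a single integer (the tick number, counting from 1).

Tick 1: prefer A, take orb from A; A=[mast,hinge,keg,tile] B=[oval,peg,wedge] C=[orb]
Tick 2: prefer B, take oval from B; A=[mast,hinge,keg,tile] B=[peg,wedge] C=[orb,oval]
Tick 3: prefer A, take mast from A; A=[hinge,keg,tile] B=[peg,wedge] C=[orb,oval,mast]
Tick 4: prefer B, take peg from B; A=[hinge,keg,tile] B=[wedge] C=[orb,oval,mast,peg]
Tick 5: prefer A, take hinge from A; A=[keg,tile] B=[wedge] C=[orb,oval,mast,peg,hinge]
Tick 6: prefer B, take wedge from B; A=[keg,tile] B=[-] C=[orb,oval,mast,peg,hinge,wedge]
Tick 7: prefer A, take keg from A; A=[tile] B=[-] C=[orb,oval,mast,peg,hinge,wedge,keg]

Answer: 7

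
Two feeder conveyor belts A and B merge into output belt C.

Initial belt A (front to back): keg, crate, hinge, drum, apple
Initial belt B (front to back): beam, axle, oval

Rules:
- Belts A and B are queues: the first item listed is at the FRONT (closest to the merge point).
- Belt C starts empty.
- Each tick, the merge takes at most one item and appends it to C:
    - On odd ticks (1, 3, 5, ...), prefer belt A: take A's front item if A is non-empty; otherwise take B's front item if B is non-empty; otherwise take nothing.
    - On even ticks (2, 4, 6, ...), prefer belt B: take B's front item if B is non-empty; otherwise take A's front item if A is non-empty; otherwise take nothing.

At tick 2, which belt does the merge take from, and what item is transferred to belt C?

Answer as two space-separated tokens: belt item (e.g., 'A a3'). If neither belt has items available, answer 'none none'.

Answer: B beam

Derivation:
Tick 1: prefer A, take keg from A; A=[crate,hinge,drum,apple] B=[beam,axle,oval] C=[keg]
Tick 2: prefer B, take beam from B; A=[crate,hinge,drum,apple] B=[axle,oval] C=[keg,beam]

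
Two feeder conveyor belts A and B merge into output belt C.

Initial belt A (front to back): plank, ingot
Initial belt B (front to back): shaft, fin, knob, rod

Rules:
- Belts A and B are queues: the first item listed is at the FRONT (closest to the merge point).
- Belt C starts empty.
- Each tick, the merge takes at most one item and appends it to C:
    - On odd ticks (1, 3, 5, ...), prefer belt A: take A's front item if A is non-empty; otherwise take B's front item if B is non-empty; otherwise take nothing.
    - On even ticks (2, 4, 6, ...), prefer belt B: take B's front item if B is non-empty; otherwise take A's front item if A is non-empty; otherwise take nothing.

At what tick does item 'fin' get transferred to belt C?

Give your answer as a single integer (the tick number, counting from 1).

Answer: 4

Derivation:
Tick 1: prefer A, take plank from A; A=[ingot] B=[shaft,fin,knob,rod] C=[plank]
Tick 2: prefer B, take shaft from B; A=[ingot] B=[fin,knob,rod] C=[plank,shaft]
Tick 3: prefer A, take ingot from A; A=[-] B=[fin,knob,rod] C=[plank,shaft,ingot]
Tick 4: prefer B, take fin from B; A=[-] B=[knob,rod] C=[plank,shaft,ingot,fin]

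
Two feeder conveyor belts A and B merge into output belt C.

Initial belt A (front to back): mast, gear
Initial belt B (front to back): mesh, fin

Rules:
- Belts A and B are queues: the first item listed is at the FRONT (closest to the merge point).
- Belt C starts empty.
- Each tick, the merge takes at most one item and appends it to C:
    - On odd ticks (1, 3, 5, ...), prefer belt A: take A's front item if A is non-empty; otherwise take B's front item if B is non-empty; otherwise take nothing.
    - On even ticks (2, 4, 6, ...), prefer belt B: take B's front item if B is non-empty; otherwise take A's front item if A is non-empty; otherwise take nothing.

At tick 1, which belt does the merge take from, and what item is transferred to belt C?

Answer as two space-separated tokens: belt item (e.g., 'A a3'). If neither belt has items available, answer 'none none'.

Tick 1: prefer A, take mast from A; A=[gear] B=[mesh,fin] C=[mast]

Answer: A mast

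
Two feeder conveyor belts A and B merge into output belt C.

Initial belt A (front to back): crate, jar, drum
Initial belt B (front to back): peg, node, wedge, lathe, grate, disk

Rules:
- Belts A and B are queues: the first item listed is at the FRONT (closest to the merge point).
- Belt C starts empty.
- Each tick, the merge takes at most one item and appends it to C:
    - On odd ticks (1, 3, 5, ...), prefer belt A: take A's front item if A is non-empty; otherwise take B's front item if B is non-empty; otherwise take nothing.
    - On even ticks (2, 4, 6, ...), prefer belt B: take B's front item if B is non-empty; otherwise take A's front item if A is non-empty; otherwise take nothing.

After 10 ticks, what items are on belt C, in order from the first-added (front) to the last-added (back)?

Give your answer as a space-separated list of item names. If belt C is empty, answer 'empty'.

Answer: crate peg jar node drum wedge lathe grate disk

Derivation:
Tick 1: prefer A, take crate from A; A=[jar,drum] B=[peg,node,wedge,lathe,grate,disk] C=[crate]
Tick 2: prefer B, take peg from B; A=[jar,drum] B=[node,wedge,lathe,grate,disk] C=[crate,peg]
Tick 3: prefer A, take jar from A; A=[drum] B=[node,wedge,lathe,grate,disk] C=[crate,peg,jar]
Tick 4: prefer B, take node from B; A=[drum] B=[wedge,lathe,grate,disk] C=[crate,peg,jar,node]
Tick 5: prefer A, take drum from A; A=[-] B=[wedge,lathe,grate,disk] C=[crate,peg,jar,node,drum]
Tick 6: prefer B, take wedge from B; A=[-] B=[lathe,grate,disk] C=[crate,peg,jar,node,drum,wedge]
Tick 7: prefer A, take lathe from B; A=[-] B=[grate,disk] C=[crate,peg,jar,node,drum,wedge,lathe]
Tick 8: prefer B, take grate from B; A=[-] B=[disk] C=[crate,peg,jar,node,drum,wedge,lathe,grate]
Tick 9: prefer A, take disk from B; A=[-] B=[-] C=[crate,peg,jar,node,drum,wedge,lathe,grate,disk]
Tick 10: prefer B, both empty, nothing taken; A=[-] B=[-] C=[crate,peg,jar,node,drum,wedge,lathe,grate,disk]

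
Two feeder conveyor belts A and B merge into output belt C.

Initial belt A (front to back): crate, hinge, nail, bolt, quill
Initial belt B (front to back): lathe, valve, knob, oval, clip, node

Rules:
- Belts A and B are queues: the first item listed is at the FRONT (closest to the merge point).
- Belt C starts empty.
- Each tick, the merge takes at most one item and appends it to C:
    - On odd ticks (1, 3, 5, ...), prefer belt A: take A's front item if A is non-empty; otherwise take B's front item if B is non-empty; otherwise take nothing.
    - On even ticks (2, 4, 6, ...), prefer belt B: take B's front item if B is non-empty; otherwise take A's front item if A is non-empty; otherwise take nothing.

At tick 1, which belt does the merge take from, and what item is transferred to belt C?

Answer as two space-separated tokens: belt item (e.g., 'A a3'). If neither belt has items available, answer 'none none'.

Tick 1: prefer A, take crate from A; A=[hinge,nail,bolt,quill] B=[lathe,valve,knob,oval,clip,node] C=[crate]

Answer: A crate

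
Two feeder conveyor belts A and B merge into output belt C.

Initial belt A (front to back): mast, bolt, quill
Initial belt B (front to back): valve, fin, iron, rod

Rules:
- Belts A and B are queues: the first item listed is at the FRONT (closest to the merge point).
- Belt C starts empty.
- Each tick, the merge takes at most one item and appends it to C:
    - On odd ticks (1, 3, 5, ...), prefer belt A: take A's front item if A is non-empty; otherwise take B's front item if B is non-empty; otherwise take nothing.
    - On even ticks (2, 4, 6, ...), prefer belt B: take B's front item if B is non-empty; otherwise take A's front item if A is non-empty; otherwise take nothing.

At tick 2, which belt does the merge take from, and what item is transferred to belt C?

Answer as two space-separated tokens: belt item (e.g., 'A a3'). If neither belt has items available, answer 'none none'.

Tick 1: prefer A, take mast from A; A=[bolt,quill] B=[valve,fin,iron,rod] C=[mast]
Tick 2: prefer B, take valve from B; A=[bolt,quill] B=[fin,iron,rod] C=[mast,valve]

Answer: B valve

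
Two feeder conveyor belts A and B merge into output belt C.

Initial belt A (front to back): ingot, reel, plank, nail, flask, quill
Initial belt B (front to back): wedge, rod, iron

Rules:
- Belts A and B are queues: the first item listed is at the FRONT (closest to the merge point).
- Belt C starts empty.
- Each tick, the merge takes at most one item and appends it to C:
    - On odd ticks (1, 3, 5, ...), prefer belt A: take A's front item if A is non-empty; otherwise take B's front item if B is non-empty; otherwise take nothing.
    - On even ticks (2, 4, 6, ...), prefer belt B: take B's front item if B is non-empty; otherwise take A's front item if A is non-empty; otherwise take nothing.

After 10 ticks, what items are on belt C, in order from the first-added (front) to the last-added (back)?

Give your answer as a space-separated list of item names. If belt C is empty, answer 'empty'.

Answer: ingot wedge reel rod plank iron nail flask quill

Derivation:
Tick 1: prefer A, take ingot from A; A=[reel,plank,nail,flask,quill] B=[wedge,rod,iron] C=[ingot]
Tick 2: prefer B, take wedge from B; A=[reel,plank,nail,flask,quill] B=[rod,iron] C=[ingot,wedge]
Tick 3: prefer A, take reel from A; A=[plank,nail,flask,quill] B=[rod,iron] C=[ingot,wedge,reel]
Tick 4: prefer B, take rod from B; A=[plank,nail,flask,quill] B=[iron] C=[ingot,wedge,reel,rod]
Tick 5: prefer A, take plank from A; A=[nail,flask,quill] B=[iron] C=[ingot,wedge,reel,rod,plank]
Tick 6: prefer B, take iron from B; A=[nail,flask,quill] B=[-] C=[ingot,wedge,reel,rod,plank,iron]
Tick 7: prefer A, take nail from A; A=[flask,quill] B=[-] C=[ingot,wedge,reel,rod,plank,iron,nail]
Tick 8: prefer B, take flask from A; A=[quill] B=[-] C=[ingot,wedge,reel,rod,plank,iron,nail,flask]
Tick 9: prefer A, take quill from A; A=[-] B=[-] C=[ingot,wedge,reel,rod,plank,iron,nail,flask,quill]
Tick 10: prefer B, both empty, nothing taken; A=[-] B=[-] C=[ingot,wedge,reel,rod,plank,iron,nail,flask,quill]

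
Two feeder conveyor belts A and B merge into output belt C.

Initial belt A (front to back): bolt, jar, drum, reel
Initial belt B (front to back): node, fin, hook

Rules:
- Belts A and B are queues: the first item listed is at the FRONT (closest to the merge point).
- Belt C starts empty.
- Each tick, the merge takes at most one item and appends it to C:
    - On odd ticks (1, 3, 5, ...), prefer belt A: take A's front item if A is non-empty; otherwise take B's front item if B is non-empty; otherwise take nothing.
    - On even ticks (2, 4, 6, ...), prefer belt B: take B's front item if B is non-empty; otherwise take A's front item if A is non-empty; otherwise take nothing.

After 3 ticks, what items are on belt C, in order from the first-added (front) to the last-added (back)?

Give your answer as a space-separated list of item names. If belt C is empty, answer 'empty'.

Tick 1: prefer A, take bolt from A; A=[jar,drum,reel] B=[node,fin,hook] C=[bolt]
Tick 2: prefer B, take node from B; A=[jar,drum,reel] B=[fin,hook] C=[bolt,node]
Tick 3: prefer A, take jar from A; A=[drum,reel] B=[fin,hook] C=[bolt,node,jar]

Answer: bolt node jar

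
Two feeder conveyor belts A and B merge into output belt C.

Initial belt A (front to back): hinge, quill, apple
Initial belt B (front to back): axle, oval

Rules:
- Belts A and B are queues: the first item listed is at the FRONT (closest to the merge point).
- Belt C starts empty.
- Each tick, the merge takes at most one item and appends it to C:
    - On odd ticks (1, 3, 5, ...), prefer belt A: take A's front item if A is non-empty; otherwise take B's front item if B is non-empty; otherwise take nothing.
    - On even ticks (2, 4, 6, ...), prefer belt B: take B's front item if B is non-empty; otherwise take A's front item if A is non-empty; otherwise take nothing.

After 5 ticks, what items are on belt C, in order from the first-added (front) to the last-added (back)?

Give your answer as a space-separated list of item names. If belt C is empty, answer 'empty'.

Answer: hinge axle quill oval apple

Derivation:
Tick 1: prefer A, take hinge from A; A=[quill,apple] B=[axle,oval] C=[hinge]
Tick 2: prefer B, take axle from B; A=[quill,apple] B=[oval] C=[hinge,axle]
Tick 3: prefer A, take quill from A; A=[apple] B=[oval] C=[hinge,axle,quill]
Tick 4: prefer B, take oval from B; A=[apple] B=[-] C=[hinge,axle,quill,oval]
Tick 5: prefer A, take apple from A; A=[-] B=[-] C=[hinge,axle,quill,oval,apple]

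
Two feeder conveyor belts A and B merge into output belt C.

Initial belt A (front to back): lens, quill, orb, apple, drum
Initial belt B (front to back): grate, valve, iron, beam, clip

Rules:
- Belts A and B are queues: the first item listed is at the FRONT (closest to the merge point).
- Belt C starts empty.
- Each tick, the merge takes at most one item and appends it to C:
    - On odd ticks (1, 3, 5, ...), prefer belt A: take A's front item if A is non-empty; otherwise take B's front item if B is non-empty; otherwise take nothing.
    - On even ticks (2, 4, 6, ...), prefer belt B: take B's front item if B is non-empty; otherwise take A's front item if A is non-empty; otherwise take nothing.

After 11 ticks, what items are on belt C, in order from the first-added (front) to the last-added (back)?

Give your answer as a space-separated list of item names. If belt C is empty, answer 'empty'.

Tick 1: prefer A, take lens from A; A=[quill,orb,apple,drum] B=[grate,valve,iron,beam,clip] C=[lens]
Tick 2: prefer B, take grate from B; A=[quill,orb,apple,drum] B=[valve,iron,beam,clip] C=[lens,grate]
Tick 3: prefer A, take quill from A; A=[orb,apple,drum] B=[valve,iron,beam,clip] C=[lens,grate,quill]
Tick 4: prefer B, take valve from B; A=[orb,apple,drum] B=[iron,beam,clip] C=[lens,grate,quill,valve]
Tick 5: prefer A, take orb from A; A=[apple,drum] B=[iron,beam,clip] C=[lens,grate,quill,valve,orb]
Tick 6: prefer B, take iron from B; A=[apple,drum] B=[beam,clip] C=[lens,grate,quill,valve,orb,iron]
Tick 7: prefer A, take apple from A; A=[drum] B=[beam,clip] C=[lens,grate,quill,valve,orb,iron,apple]
Tick 8: prefer B, take beam from B; A=[drum] B=[clip] C=[lens,grate,quill,valve,orb,iron,apple,beam]
Tick 9: prefer A, take drum from A; A=[-] B=[clip] C=[lens,grate,quill,valve,orb,iron,apple,beam,drum]
Tick 10: prefer B, take clip from B; A=[-] B=[-] C=[lens,grate,quill,valve,orb,iron,apple,beam,drum,clip]
Tick 11: prefer A, both empty, nothing taken; A=[-] B=[-] C=[lens,grate,quill,valve,orb,iron,apple,beam,drum,clip]

Answer: lens grate quill valve orb iron apple beam drum clip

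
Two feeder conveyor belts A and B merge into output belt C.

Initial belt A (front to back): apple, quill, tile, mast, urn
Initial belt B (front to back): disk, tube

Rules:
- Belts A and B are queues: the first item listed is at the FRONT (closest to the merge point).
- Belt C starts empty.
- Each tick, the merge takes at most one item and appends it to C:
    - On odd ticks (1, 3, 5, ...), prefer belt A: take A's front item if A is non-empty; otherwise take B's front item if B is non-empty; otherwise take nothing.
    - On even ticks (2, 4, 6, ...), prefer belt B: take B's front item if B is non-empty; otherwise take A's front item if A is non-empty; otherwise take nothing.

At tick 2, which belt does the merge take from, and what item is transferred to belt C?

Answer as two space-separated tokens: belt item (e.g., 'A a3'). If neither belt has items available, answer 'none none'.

Answer: B disk

Derivation:
Tick 1: prefer A, take apple from A; A=[quill,tile,mast,urn] B=[disk,tube] C=[apple]
Tick 2: prefer B, take disk from B; A=[quill,tile,mast,urn] B=[tube] C=[apple,disk]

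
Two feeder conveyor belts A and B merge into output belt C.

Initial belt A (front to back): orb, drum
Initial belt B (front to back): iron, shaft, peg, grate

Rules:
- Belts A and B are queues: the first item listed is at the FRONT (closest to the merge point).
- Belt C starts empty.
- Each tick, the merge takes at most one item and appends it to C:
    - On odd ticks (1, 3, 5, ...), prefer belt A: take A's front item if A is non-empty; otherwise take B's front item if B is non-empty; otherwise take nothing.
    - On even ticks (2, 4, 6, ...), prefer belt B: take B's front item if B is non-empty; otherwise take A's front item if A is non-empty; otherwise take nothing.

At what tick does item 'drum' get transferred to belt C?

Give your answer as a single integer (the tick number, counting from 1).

Tick 1: prefer A, take orb from A; A=[drum] B=[iron,shaft,peg,grate] C=[orb]
Tick 2: prefer B, take iron from B; A=[drum] B=[shaft,peg,grate] C=[orb,iron]
Tick 3: prefer A, take drum from A; A=[-] B=[shaft,peg,grate] C=[orb,iron,drum]

Answer: 3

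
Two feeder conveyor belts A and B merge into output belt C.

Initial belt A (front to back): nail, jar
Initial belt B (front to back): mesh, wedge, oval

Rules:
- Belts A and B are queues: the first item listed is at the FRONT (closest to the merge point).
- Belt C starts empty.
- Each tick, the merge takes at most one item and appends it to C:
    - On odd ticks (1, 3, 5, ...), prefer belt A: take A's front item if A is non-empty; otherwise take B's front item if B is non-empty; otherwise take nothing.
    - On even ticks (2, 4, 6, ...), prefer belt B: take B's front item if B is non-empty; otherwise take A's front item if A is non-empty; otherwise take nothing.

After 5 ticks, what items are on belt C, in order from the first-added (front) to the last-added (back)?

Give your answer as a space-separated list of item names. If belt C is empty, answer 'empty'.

Tick 1: prefer A, take nail from A; A=[jar] B=[mesh,wedge,oval] C=[nail]
Tick 2: prefer B, take mesh from B; A=[jar] B=[wedge,oval] C=[nail,mesh]
Tick 3: prefer A, take jar from A; A=[-] B=[wedge,oval] C=[nail,mesh,jar]
Tick 4: prefer B, take wedge from B; A=[-] B=[oval] C=[nail,mesh,jar,wedge]
Tick 5: prefer A, take oval from B; A=[-] B=[-] C=[nail,mesh,jar,wedge,oval]

Answer: nail mesh jar wedge oval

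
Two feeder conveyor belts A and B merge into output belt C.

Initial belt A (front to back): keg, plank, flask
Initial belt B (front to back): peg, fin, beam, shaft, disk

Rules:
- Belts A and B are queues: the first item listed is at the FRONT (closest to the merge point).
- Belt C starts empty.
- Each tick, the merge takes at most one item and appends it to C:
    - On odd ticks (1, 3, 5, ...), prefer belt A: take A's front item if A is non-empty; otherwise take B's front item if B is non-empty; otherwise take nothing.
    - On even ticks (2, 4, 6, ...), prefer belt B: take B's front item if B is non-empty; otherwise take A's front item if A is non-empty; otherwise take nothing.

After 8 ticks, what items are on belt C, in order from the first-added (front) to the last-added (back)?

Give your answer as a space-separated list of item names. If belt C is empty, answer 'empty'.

Answer: keg peg plank fin flask beam shaft disk

Derivation:
Tick 1: prefer A, take keg from A; A=[plank,flask] B=[peg,fin,beam,shaft,disk] C=[keg]
Tick 2: prefer B, take peg from B; A=[plank,flask] B=[fin,beam,shaft,disk] C=[keg,peg]
Tick 3: prefer A, take plank from A; A=[flask] B=[fin,beam,shaft,disk] C=[keg,peg,plank]
Tick 4: prefer B, take fin from B; A=[flask] B=[beam,shaft,disk] C=[keg,peg,plank,fin]
Tick 5: prefer A, take flask from A; A=[-] B=[beam,shaft,disk] C=[keg,peg,plank,fin,flask]
Tick 6: prefer B, take beam from B; A=[-] B=[shaft,disk] C=[keg,peg,plank,fin,flask,beam]
Tick 7: prefer A, take shaft from B; A=[-] B=[disk] C=[keg,peg,plank,fin,flask,beam,shaft]
Tick 8: prefer B, take disk from B; A=[-] B=[-] C=[keg,peg,plank,fin,flask,beam,shaft,disk]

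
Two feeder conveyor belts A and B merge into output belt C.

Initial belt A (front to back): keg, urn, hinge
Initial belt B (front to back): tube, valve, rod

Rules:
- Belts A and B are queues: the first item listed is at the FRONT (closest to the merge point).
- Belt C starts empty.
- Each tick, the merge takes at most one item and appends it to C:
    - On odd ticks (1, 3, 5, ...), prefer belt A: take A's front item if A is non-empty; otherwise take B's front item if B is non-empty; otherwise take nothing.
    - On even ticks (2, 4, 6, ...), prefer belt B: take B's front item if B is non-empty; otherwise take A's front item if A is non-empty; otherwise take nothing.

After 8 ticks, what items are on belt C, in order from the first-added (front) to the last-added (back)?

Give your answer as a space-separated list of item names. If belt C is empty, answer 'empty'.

Answer: keg tube urn valve hinge rod

Derivation:
Tick 1: prefer A, take keg from A; A=[urn,hinge] B=[tube,valve,rod] C=[keg]
Tick 2: prefer B, take tube from B; A=[urn,hinge] B=[valve,rod] C=[keg,tube]
Tick 3: prefer A, take urn from A; A=[hinge] B=[valve,rod] C=[keg,tube,urn]
Tick 4: prefer B, take valve from B; A=[hinge] B=[rod] C=[keg,tube,urn,valve]
Tick 5: prefer A, take hinge from A; A=[-] B=[rod] C=[keg,tube,urn,valve,hinge]
Tick 6: prefer B, take rod from B; A=[-] B=[-] C=[keg,tube,urn,valve,hinge,rod]
Tick 7: prefer A, both empty, nothing taken; A=[-] B=[-] C=[keg,tube,urn,valve,hinge,rod]
Tick 8: prefer B, both empty, nothing taken; A=[-] B=[-] C=[keg,tube,urn,valve,hinge,rod]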